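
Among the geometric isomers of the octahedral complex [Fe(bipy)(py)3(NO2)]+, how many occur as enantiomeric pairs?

0

In an octahedral complex each vertex has one trans partner and four cis neighbours.
Each bipy is bidentate and must span two cis positions.
The distinct arrangements are (2 in all): py mer; py fac.
Each arrangement has an internal mirror plane or centre of symmetry, so none is chiral.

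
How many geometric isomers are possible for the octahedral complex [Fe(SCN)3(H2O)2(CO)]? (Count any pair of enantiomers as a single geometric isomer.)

3

The six octahedral sites form three mutually perpendicular trans pairs.
There are 3 geometric isomers: SCN mer, H2O cis; SCN mer, H2O trans; SCN fac, H2O cis.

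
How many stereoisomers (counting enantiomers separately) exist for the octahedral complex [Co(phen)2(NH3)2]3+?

The six octahedral sites form three mutually perpendicular trans pairs.
Each phen is bidentate and must span two cis positions.
Systematic placement gives 2 geometric isomers: NH3 trans; NH3 cis (chiral).
One of these lacks any improper symmetry element and so occurs as an enantiomeric pair, giving 2 + 1 = 3 stereoisomers in total.

3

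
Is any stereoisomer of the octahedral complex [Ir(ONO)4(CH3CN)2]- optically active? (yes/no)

Working through the distinct placements yields 2 geometric isomers: CH3CN trans; CH3CN cis.
Each arrangement has an internal mirror plane or centre of symmetry, so none is chiral.

no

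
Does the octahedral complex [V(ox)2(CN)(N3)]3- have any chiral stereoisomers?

Each ox is bidentate and must span two cis positions.
The distinct arrangements are (2 in all): CN and N3 mutually trans; CN and N3 mutually cis (chiral).
One of these lacks any improper symmetry element and so occurs as an enantiomeric pair, giving 2 + 1 = 3 stereoisomers in total.

yes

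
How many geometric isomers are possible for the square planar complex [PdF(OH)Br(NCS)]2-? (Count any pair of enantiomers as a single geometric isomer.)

3

In a square planar complex each vertex has one trans partner and two cis neighbours.
There are 3 geometric isomers: (Br/NCS trans, F/OH trans); (Br/OH trans, F/NCS trans); (Br/F trans, NCS/OH trans).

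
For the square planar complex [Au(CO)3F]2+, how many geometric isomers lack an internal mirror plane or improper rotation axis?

0

In a square planar complex each vertex has one trans partner and two cis neighbours.
Only one geometric arrangement is possible.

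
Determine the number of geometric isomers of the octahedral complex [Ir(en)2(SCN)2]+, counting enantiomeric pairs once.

2

The six octahedral sites form three mutually perpendicular trans pairs.
Each en is bidentate and must span two cis positions.
There are 2 geometric isomers: SCN trans; SCN cis (chiral).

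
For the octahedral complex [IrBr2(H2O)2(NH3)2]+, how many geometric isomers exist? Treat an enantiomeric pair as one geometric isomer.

In an octahedral complex each vertex has one trans partner and four cis neighbours.
Systematic placement gives 5 geometric isomers: Br trans, H2O trans, NH3 trans; Br trans, H2O cis, NH3 cis; Br cis, H2O cis, NH3 trans; Br cis, H2O cis, NH3 cis (chiral); Br cis, H2O trans, NH3 cis.

5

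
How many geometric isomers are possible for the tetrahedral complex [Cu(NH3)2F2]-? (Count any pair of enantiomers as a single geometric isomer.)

All four vertices of a tetrahedron are equivalent and mutually adjacent, so cis/trans isomerism cannot arise.
Only one geometric arrangement is possible.

1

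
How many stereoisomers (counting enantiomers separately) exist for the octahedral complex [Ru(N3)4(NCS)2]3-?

An octahedron has six vertices in three trans pairs; every non-trans pair is cis.
There are 2 geometric isomers: NCS trans; NCS cis.
Each arrangement has an internal mirror plane or centre of symmetry, so none is chiral.

2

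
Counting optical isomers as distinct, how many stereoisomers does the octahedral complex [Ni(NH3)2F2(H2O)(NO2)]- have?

An octahedron has six vertices in three trans pairs; every non-trans pair is cis.
Systematic placement gives 6 geometric isomers: NH3 cis, F trans; NH3 trans, F trans; NH3 cis, F cis (3 arrangements, 2 chiral); NH3 trans, F cis.
Of these, 2 lack any improper symmetry element and so occur as enantiomeric pairs, giving 6 + 2 = 8 stereoisomers in total.

8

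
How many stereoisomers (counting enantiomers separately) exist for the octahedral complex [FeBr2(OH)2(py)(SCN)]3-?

An octahedron has six vertices in three trans pairs; every non-trans pair is cis.
The distinct arrangements are (6 in all): Br trans, OH trans; Br trans, OH cis; Br cis, OH cis (3 arrangements, 2 chiral); Br cis, OH trans.
Of these, 2 lack any improper symmetry element and so occur as enantiomeric pairs, giving 6 + 2 = 8 stereoisomers in total.

8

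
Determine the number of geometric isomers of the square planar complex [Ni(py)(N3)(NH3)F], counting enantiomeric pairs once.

3

Systematic placement gives 3 geometric isomers: (F/NH3 trans, N3/py trans); (F/py trans, N3/NH3 trans); (F/N3 trans, NH3/py trans).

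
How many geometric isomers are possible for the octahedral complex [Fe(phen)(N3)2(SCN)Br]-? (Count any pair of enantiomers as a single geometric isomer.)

4

In an octahedral complex each vertex has one trans partner and four cis neighbours.
Each phen is bidentate and must span two cis positions.
Working through the distinct placements yields 4 geometric isomers: N3 cis (3 arrangements, 2 chiral); N3 trans.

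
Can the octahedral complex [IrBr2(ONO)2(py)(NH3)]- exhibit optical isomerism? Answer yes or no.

yes

An octahedron has six vertices in three trans pairs; every non-trans pair is cis.
The distinct arrangements are (6 in all): Br trans, ONO cis; Br trans, ONO trans; Br cis, ONO cis (3 arrangements, 2 chiral); Br cis, ONO trans.
Of these, 2 lack any improper symmetry element and so occur as enantiomeric pairs, giving 6 + 2 = 8 stereoisomers in total.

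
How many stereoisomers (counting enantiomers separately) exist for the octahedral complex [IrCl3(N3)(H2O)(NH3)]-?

5

In an octahedral complex each vertex has one trans partner and four cis neighbours.
Systematic placement gives 4 geometric isomers: Cl mer (3 arrangements); Cl fac (chiral).
One of these lacks any improper symmetry element and so occurs as an enantiomeric pair, giving 4 + 1 = 5 stereoisomers in total.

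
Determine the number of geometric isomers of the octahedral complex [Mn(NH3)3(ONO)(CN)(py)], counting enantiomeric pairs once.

Working through the distinct placements yields 4 geometric isomers: NH3 mer (3 arrangements); NH3 fac (chiral).

4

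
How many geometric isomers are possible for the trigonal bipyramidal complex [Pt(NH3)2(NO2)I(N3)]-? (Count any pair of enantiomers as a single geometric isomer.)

Exhaustive case analysis gives 7 geometric isomers.

7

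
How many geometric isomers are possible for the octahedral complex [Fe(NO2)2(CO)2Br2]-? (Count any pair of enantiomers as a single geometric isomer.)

An octahedron has six vertices in three trans pairs; every non-trans pair is cis.
Working through the distinct placements yields 5 geometric isomers: NO2 trans, CO trans, Br trans; NO2 cis, CO cis, Br trans; NO2 trans, CO cis, Br cis; NO2 cis, CO cis, Br cis (chiral); NO2 cis, CO trans, Br cis.

5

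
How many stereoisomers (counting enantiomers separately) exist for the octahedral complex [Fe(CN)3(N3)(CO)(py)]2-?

5

The six octahedral sites form three mutually perpendicular trans pairs.
Systematic placement gives 4 geometric isomers: CN mer (3 arrangements); CN fac (chiral).
One of these lacks any improper symmetry element and so occurs as an enantiomeric pair, giving 4 + 1 = 5 stereoisomers in total.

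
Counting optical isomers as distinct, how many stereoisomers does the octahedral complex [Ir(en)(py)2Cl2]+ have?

The six octahedral sites form three mutually perpendicular trans pairs.
Each en is bidentate and must span two cis positions.
Working through the distinct placements yields 3 geometric isomers: py cis, Cl trans; py trans, Cl cis; py cis, Cl cis (chiral).
One of these lacks any improper symmetry element and so occurs as an enantiomeric pair, giving 3 + 1 = 4 stereoisomers in total.

4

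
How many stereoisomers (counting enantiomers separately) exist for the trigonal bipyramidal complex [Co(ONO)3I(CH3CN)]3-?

Working through the distinct placements yields 4 geometric isomers: I axial, CH3CN axial; I equatorial, CH3CN axial; I axial, CH3CN equatorial; I equatorial, CH3CN equatorial.
Each arrangement has an internal mirror plane or centre of symmetry, so none is chiral.

4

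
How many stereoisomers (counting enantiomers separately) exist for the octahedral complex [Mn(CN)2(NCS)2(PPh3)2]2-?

An octahedron has six vertices in three trans pairs; every non-trans pair is cis.
The distinct arrangements are (5 in all): CN trans, NCS trans, PPh3 trans; CN trans, NCS cis, PPh3 cis; CN cis, NCS cis, PPh3 trans; CN cis, NCS cis, PPh3 cis (chiral); CN cis, NCS trans, PPh3 cis.
One of these lacks any improper symmetry element and so occurs as an enantiomeric pair, giving 5 + 1 = 6 stereoisomers in total.

6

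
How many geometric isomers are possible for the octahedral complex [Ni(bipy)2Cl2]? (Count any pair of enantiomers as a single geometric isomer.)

The six octahedral sites form three mutually perpendicular trans pairs.
Each bipy is bidentate and must span two cis positions.
Working through the distinct placements yields 2 geometric isomers: Cl trans; Cl cis (chiral).

2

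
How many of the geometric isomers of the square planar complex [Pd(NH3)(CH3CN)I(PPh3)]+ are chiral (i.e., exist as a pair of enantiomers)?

0

In a square planar complex each vertex has one trans partner and two cis neighbours.
Systematic placement gives 3 geometric isomers: (CH3CN/NH3 trans, I/PPh3 trans); (CH3CN/PPh3 trans, I/NH3 trans); (CH3CN/I trans, NH3/PPh3 trans).
Each arrangement has an internal mirror plane or centre of symmetry, so none is chiral.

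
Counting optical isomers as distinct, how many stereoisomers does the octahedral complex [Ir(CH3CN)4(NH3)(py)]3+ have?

2

In an octahedral complex each vertex has one trans partner and four cis neighbours.
Systematic placement gives 2 geometric isomers: NH3 and py mutually trans; NH3 and py mutually cis.
Each arrangement has an internal mirror plane or centre of symmetry, so none is chiral.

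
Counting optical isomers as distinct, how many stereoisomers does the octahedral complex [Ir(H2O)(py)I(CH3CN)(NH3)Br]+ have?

30

Placing the ligands in turn and identifying arrangements related by rotation or reflection leaves 15 distinct geometric isomers.
Of these, 15 lack any improper symmetry element and so occur as enantiomeric pairs, giving 15 + 15 = 30 stereoisomers in total.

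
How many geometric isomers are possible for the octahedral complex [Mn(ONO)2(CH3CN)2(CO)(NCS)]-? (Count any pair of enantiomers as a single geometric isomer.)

The six octahedral sites form three mutually perpendicular trans pairs.
There are 6 geometric isomers: ONO trans, CH3CN trans; ONO cis, CH3CN trans; ONO trans, CH3CN cis; ONO cis, CH3CN cis (3 arrangements, 2 chiral).

6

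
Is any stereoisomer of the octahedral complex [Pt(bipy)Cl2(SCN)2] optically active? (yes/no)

yes

In an octahedral complex each vertex has one trans partner and four cis neighbours.
Each bipy is bidentate and must span two cis positions.
There are 3 geometric isomers: Cl trans, SCN cis; Cl cis, SCN cis (chiral); Cl cis, SCN trans.
One of these lacks any improper symmetry element and so occurs as an enantiomeric pair, giving 3 + 1 = 4 stereoisomers in total.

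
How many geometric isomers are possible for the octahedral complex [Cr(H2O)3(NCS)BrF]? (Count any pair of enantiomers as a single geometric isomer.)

4

In an octahedral complex each vertex has one trans partner and four cis neighbours.
Systematic placement gives 4 geometric isomers: H2O mer (3 arrangements); H2O fac (chiral).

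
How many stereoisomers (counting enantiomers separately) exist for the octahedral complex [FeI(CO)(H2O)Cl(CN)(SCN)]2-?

30

The six octahedral sites form three mutually perpendicular trans pairs.
Exhaustive case analysis gives 15 geometric isomers.
Of these, 15 lack any improper symmetry element and so occur as enantiomeric pairs, giving 15 + 15 = 30 stereoisomers in total.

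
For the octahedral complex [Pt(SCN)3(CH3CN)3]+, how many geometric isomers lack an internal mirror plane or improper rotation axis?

In an octahedral complex each vertex has one trans partner and four cis neighbours.
Working through the distinct placements yields 2 geometric isomers: SCN mer; SCN fac.
Each arrangement has an internal mirror plane or centre of symmetry, so none is chiral.

0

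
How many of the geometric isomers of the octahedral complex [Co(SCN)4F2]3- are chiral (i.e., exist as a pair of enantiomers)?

0

Systematic placement gives 2 geometric isomers: F trans; F cis.
Each arrangement has an internal mirror plane or centre of symmetry, so none is chiral.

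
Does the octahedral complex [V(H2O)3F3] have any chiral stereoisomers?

no

There are 2 geometric isomers: H2O mer; H2O fac.
Each arrangement has an internal mirror plane or centre of symmetry, so none is chiral.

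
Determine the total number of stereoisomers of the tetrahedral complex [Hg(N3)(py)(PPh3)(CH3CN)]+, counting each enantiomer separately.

All four vertices of a tetrahedron are equivalent and mutually adjacent, so cis/trans isomerism cannot arise.
Only one geometric arrangement is possible; it has no improper symmetry element, so it exists as a pair of enantiomers (2 stereoisomers).

2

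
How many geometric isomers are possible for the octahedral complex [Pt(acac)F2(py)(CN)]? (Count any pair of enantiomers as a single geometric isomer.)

The six octahedral sites form three mutually perpendicular trans pairs.
Each acac is bidentate and must span two cis positions.
Working through the distinct placements yields 4 geometric isomers: F cis (3 arrangements, 2 chiral); F trans.

4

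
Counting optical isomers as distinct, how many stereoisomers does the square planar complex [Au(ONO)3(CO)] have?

1

A square has two trans pairs of vertices; adjacent vertices are cis.
Only one geometric arrangement is possible.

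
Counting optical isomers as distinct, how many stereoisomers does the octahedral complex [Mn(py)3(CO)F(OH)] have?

5

The six octahedral sites form three mutually perpendicular trans pairs.
Systematic placement gives 4 geometric isomers: py mer (3 arrangements); py fac (chiral).
One of these lacks any improper symmetry element and so occurs as an enantiomeric pair, giving 4 + 1 = 5 stereoisomers in total.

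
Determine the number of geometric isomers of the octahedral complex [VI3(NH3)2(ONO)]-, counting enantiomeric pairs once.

3

Working through the distinct placements yields 3 geometric isomers: I mer, NH3 cis; I mer, NH3 trans; I fac, NH3 cis.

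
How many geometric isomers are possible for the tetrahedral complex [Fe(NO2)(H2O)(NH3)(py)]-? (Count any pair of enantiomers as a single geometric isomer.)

1

All four vertices of a tetrahedron are equivalent and mutually adjacent, so cis/trans isomerism cannot arise.
Only one geometric arrangement is possible; it has no improper symmetry element, so it exists as a pair of enantiomers (2 stereoisomers).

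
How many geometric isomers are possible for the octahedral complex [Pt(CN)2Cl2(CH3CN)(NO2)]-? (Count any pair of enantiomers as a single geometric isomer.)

Working through the distinct placements yields 6 geometric isomers: CN cis, Cl cis (3 arrangements, 2 chiral); CN cis, Cl trans; CN trans, Cl cis; CN trans, Cl trans.

6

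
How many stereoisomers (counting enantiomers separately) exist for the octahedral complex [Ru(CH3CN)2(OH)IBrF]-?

An octahedron has six vertices in three trans pairs; every non-trans pair is cis.
Exhaustive case analysis gives 9 geometric isomers.
Of these, 6 lack any improper symmetry element and so occur as enantiomeric pairs, giving 9 + 6 = 15 stereoisomers in total.

15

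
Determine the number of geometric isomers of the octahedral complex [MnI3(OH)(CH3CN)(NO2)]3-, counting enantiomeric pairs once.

4

In an octahedral complex each vertex has one trans partner and four cis neighbours.
There are 4 geometric isomers: I mer (3 arrangements); I fac (chiral).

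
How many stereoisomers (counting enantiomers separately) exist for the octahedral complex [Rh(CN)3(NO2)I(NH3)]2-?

5

An octahedron has six vertices in three trans pairs; every non-trans pair is cis.
There are 4 geometric isomers: CN mer (3 arrangements); CN fac (chiral).
One of these lacks any improper symmetry element and so occurs as an enantiomeric pair, giving 4 + 1 = 5 stereoisomers in total.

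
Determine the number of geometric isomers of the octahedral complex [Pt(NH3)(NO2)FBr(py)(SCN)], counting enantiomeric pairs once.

The six octahedral sites form three mutually perpendicular trans pairs.
Placing the ligands in turn and identifying arrangements related by rotation or reflection leaves 15 distinct geometric isomers.

15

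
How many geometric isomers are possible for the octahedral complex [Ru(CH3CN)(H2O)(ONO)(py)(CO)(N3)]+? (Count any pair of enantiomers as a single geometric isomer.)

15

An octahedron has six vertices in three trans pairs; every non-trans pair is cis.
Systematic enumeration (placing each ligand type in turn and discarding arrangements equivalent by rotation or reflection) gives 15 geometric isomers.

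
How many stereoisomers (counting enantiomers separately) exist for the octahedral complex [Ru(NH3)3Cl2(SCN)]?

3

In an octahedral complex each vertex has one trans partner and four cis neighbours.
Systematic placement gives 3 geometric isomers: NH3 mer, Cl trans; NH3 fac, Cl cis; NH3 mer, Cl cis.
Each arrangement has an internal mirror plane or centre of symmetry, so none is chiral.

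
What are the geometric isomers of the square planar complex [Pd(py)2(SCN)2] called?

Systematic placement gives 2 geometric isomers: py cis; py trans.

cis and trans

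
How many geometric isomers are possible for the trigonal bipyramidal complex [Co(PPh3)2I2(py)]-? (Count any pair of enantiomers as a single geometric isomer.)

5

A trigonal bipyramid has two axial and three equatorial sites, which are chemically inequivalent.
Exhaustive case analysis gives 5 geometric isomers.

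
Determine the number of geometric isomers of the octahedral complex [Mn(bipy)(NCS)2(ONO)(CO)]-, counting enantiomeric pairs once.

4

An octahedron has six vertices in three trans pairs; every non-trans pair is cis.
Each bipy is bidentate and must span two cis positions.
Systematic placement gives 4 geometric isomers: NCS cis (3 arrangements, 2 chiral); NCS trans.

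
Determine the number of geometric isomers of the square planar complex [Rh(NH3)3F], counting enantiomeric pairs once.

1

In a square planar complex each vertex has one trans partner and two cis neighbours.
Only one geometric arrangement is possible.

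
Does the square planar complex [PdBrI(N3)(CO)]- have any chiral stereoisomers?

no

In a square planar complex each vertex has one trans partner and two cis neighbours.
There are 3 geometric isomers: (Br/I trans, CO/N3 trans); (Br/N3 trans, CO/I trans); (Br/CO trans, I/N3 trans).
Each arrangement has an internal mirror plane or centre of symmetry, so none is chiral.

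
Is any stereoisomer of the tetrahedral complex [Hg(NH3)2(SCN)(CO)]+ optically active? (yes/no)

In a tetrahedral complex all four positions are equivalent and every pair of ligands is adjacent — there is no cis/trans distinction.
Only one geometric arrangement is possible.

no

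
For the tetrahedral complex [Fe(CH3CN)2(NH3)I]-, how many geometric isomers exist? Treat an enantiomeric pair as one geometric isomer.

In a tetrahedral complex all four positions are equivalent and every pair of ligands is adjacent — there is no cis/trans distinction.
Only one geometric arrangement is possible.

1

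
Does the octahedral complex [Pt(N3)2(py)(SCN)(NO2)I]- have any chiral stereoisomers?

yes

An octahedron has six vertices in three trans pairs; every non-trans pair is cis.
Placing the ligands in turn and identifying arrangements related by rotation or reflection leaves 9 distinct geometric isomers.
Of these, 6 lack any improper symmetry element and so occur as enantiomeric pairs, giving 9 + 6 = 15 stereoisomers in total.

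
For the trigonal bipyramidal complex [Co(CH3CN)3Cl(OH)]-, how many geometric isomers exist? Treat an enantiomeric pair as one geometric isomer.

A trigonal bipyramid has two axial and three equatorial sites, which are chemically inequivalent.
Working through the distinct placements yields 4 geometric isomers: Cl equatorial, OH equatorial; Cl axial, OH equatorial; Cl equatorial, OH axial; Cl axial, OH axial.

4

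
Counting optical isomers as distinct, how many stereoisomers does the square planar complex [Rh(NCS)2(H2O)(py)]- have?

In a square planar complex each vertex has one trans partner and two cis neighbours.
Systematic placement gives 2 geometric isomers: NCS cis; NCS trans.
Each arrangement has an internal mirror plane or centre of symmetry, so none is chiral.

2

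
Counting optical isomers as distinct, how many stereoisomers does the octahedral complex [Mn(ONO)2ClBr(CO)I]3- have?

Exhaustive case analysis gives 9 geometric isomers.
Of these, 6 lack any improper symmetry element and so occur as enantiomeric pairs, giving 9 + 6 = 15 stereoisomers in total.

15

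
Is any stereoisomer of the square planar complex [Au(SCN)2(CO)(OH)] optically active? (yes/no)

A square has two trans pairs of vertices; adjacent vertices are cis.
Working through the distinct placements yields 2 geometric isomers: SCN cis; SCN trans.
Each arrangement has an internal mirror plane or centre of symmetry, so none is chiral.

no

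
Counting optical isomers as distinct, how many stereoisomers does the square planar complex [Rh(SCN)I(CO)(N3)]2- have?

In a square planar complex each vertex has one trans partner and two cis neighbours.
Systematic placement gives 3 geometric isomers: (CO/N3 trans, I/SCN trans); (CO/SCN trans, I/N3 trans); (CO/I trans, N3/SCN trans).
Each arrangement has an internal mirror plane or centre of symmetry, so none is chiral.

3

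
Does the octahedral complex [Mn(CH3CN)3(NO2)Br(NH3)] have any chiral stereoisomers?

An octahedron has six vertices in three trans pairs; every non-trans pair is cis.
The distinct arrangements are (4 in all): CH3CN mer (3 arrangements); CH3CN fac (chiral).
One of these lacks any improper symmetry element and so occurs as an enantiomeric pair, giving 4 + 1 = 5 stereoisomers in total.

yes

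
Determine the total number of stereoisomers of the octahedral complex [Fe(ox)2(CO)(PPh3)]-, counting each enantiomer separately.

An octahedron has six vertices in three trans pairs; every non-trans pair is cis.
Each ox is bidentate and must span two cis positions.
There are 2 geometric isomers: CO and PPh3 mutually trans; CO and PPh3 mutually cis (chiral).
One of these lacks any improper symmetry element and so occurs as an enantiomeric pair, giving 2 + 1 = 3 stereoisomers in total.

3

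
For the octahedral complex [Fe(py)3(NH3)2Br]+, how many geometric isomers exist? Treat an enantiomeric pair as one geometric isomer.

3

The six octahedral sites form three mutually perpendicular trans pairs.
Systematic placement gives 3 geometric isomers: py mer, NH3 cis; py mer, NH3 trans; py fac, NH3 cis.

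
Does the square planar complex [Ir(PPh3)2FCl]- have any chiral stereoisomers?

no

In a square planar complex each vertex has one trans partner and two cis neighbours.
The distinct arrangements are (2 in all): PPh3 cis; PPh3 trans.
Each arrangement has an internal mirror plane or centre of symmetry, so none is chiral.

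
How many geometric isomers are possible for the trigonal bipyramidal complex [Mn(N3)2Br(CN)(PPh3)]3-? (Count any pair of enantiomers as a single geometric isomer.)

7

A trigonal bipyramid has two axial and three equatorial sites, which are chemically inequivalent.
Systematic enumeration (placing each ligand type in turn and discarding arrangements equivalent by rotation or reflection) gives 7 geometric isomers.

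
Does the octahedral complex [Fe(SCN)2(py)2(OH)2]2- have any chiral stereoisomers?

yes

An octahedron has six vertices in three trans pairs; every non-trans pair is cis.
Systematic placement gives 5 geometric isomers: SCN trans, py trans, OH trans; SCN cis, py cis, OH trans; SCN cis, py trans, OH cis; SCN cis, py cis, OH cis (chiral); SCN trans, py cis, OH cis.
One of these lacks any improper symmetry element and so occurs as an enantiomeric pair, giving 5 + 1 = 6 stereoisomers in total.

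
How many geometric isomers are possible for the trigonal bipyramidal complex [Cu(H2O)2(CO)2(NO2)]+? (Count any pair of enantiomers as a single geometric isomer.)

In a trigonal bipyramid the two axial positions differ from the three equatorial ones.
Systematic enumeration (placing each ligand type in turn and discarding arrangements equivalent by rotation or reflection) gives 5 geometric isomers.

5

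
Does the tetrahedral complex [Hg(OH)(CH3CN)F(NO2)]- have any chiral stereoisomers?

All four vertices of a tetrahedron are equivalent and mutually adjacent, so cis/trans isomerism cannot arise.
Only one geometric arrangement is possible; it has no improper symmetry element, so it exists as a pair of enantiomers (2 stereoisomers).

yes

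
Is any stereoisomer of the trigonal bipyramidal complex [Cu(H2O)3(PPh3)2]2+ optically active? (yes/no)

A trigonal bipyramid has two axial and three equatorial sites, which are chemically inequivalent.
Working through the distinct placements yields 3 geometric isomers: PPh3 both equatorial; PPh3 one axial, one equatorial; PPh3 both axial.
Each arrangement has an internal mirror plane or centre of symmetry, so none is chiral.

no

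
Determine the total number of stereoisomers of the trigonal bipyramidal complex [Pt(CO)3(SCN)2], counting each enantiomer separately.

The distinct arrangements are (3 in all): SCN both equatorial; SCN one axial, one equatorial; SCN both axial.
Each arrangement has an internal mirror plane or centre of symmetry, so none is chiral.

3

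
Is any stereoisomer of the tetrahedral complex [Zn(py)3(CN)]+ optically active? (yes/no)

Only one geometric arrangement is possible.

no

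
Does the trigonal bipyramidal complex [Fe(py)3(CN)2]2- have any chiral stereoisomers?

no

A trigonal bipyramid has two axial and three equatorial sites, which are chemically inequivalent.
Working through the distinct placements yields 3 geometric isomers: CN both axial; CN one axial, one equatorial; CN both equatorial.
Each arrangement has an internal mirror plane or centre of symmetry, so none is chiral.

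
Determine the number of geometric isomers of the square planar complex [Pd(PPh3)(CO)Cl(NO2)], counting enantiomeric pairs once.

3

In a square planar complex each vertex has one trans partner and two cis neighbours.
Systematic placement gives 3 geometric isomers: (CO/NO2 trans, Cl/PPh3 trans); (CO/PPh3 trans, Cl/NO2 trans); (CO/Cl trans, NO2/PPh3 trans).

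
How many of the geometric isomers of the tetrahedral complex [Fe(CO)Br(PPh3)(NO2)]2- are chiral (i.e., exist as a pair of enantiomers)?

In a tetrahedral complex all four positions are equivalent and every pair of ligands is adjacent — there is no cis/trans distinction.
Only one geometric arrangement is possible; it has no improper symmetry element, so it exists as a pair of enantiomers (2 stereoisomers).

1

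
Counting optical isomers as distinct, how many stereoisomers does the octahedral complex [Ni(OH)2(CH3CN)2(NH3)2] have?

In an octahedral complex each vertex has one trans partner and four cis neighbours.
Systematic placement gives 5 geometric isomers: OH trans, CH3CN trans, NH3 trans; OH cis, CH3CN trans, NH3 cis; OH trans, CH3CN cis, NH3 cis; OH cis, CH3CN cis, NH3 cis (chiral); OH cis, CH3CN cis, NH3 trans.
One of these lacks any improper symmetry element and so occurs as an enantiomeric pair, giving 5 + 1 = 6 stereoisomers in total.

6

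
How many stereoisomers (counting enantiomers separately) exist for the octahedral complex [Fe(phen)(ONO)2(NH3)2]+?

In an octahedral complex each vertex has one trans partner and four cis neighbours.
Each phen is bidentate and must span two cis positions.
There are 3 geometric isomers: ONO cis, NH3 trans; ONO cis, NH3 cis (chiral); ONO trans, NH3 cis.
One of these lacks any improper symmetry element and so occurs as an enantiomeric pair, giving 3 + 1 = 4 stereoisomers in total.

4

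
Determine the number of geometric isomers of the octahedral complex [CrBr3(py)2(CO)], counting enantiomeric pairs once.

3

The six octahedral sites form three mutually perpendicular trans pairs.
Systematic placement gives 3 geometric isomers: Br mer, py trans; Br mer, py cis; Br fac, py cis.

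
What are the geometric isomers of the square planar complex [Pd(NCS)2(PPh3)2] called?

cis and trans

A square has two trans pairs of vertices; adjacent vertices are cis.
Working through the distinct placements yields 2 geometric isomers: NCS cis; NCS trans.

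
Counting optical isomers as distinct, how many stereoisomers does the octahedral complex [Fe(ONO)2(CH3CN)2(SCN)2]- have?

The distinct arrangements are (5 in all): ONO trans, CH3CN trans, SCN trans; ONO cis, CH3CN trans, SCN cis; ONO cis, CH3CN cis, SCN trans; ONO cis, CH3CN cis, SCN cis (chiral); ONO trans, CH3CN cis, SCN cis.
One of these lacks any improper symmetry element and so occurs as an enantiomeric pair, giving 5 + 1 = 6 stereoisomers in total.

6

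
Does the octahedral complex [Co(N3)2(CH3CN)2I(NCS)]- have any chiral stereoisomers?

An octahedron has six vertices in three trans pairs; every non-trans pair is cis.
Systematic placement gives 6 geometric isomers: N3 cis, CH3CN trans; N3 trans, CH3CN trans; N3 cis, CH3CN cis (3 arrangements, 2 chiral); N3 trans, CH3CN cis.
Of these, 2 lack any improper symmetry element and so occur as enantiomeric pairs, giving 6 + 2 = 8 stereoisomers in total.

yes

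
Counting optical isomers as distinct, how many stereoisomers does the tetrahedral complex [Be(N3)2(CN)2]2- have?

In a tetrahedral complex all four positions are equivalent and every pair of ligands is adjacent — there is no cis/trans distinction.
Only one geometric arrangement is possible.

1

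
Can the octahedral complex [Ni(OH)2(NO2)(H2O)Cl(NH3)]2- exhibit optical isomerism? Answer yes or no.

yes

Exhaustive case analysis gives 9 geometric isomers.
Of these, 6 lack any improper symmetry element and so occur as enantiomeric pairs, giving 9 + 6 = 15 stereoisomers in total.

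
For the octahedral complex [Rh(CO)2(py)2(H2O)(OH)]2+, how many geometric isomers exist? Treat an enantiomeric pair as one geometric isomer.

6

Working through the distinct placements yields 6 geometric isomers: CO trans, py trans; CO trans, py cis; CO cis, py trans; CO cis, py cis (3 arrangements, 2 chiral).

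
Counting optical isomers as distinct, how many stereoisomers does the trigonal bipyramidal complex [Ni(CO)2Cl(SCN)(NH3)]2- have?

10

A trigonal bipyramid has two axial and three equatorial sites, which are chemically inequivalent.
Exhaustive case analysis gives 7 geometric isomers.
Of these, 3 lack any improper symmetry element and so occur as enantiomeric pairs, giving 7 + 3 = 10 stereoisomers in total.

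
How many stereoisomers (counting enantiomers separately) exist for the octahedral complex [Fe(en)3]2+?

2

The six octahedral sites form three mutually perpendicular trans pairs.
Each en is bidentate and must span two cis positions.
Only one geometric arrangement is possible; it has no improper symmetry element, so it exists as a pair of enantiomers (2 stereoisomers).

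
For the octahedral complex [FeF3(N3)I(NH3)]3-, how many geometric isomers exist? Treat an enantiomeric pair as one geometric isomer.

4

The six octahedral sites form three mutually perpendicular trans pairs.
The distinct arrangements are (4 in all): F mer (3 arrangements); F fac (chiral).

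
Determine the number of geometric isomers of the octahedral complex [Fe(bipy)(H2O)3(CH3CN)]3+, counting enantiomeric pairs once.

In an octahedral complex each vertex has one trans partner and four cis neighbours.
Each bipy is bidentate and must span two cis positions.
Systematic placement gives 2 geometric isomers: H2O fac; H2O mer.

2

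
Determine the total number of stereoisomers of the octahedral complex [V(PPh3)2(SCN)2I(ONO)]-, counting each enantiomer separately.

8

The distinct arrangements are (6 in all): PPh3 trans, SCN trans; PPh3 cis, SCN cis (3 arrangements, 2 chiral); PPh3 cis, SCN trans; PPh3 trans, SCN cis.
Of these, 2 lack any improper symmetry element and so occur as enantiomeric pairs, giving 6 + 2 = 8 stereoisomers in total.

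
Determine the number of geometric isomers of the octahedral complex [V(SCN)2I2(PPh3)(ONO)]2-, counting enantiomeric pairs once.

6

In an octahedral complex each vertex has one trans partner and four cis neighbours.
Systematic placement gives 6 geometric isomers: SCN trans, I trans; SCN cis, I trans; SCN trans, I cis; SCN cis, I cis (3 arrangements, 2 chiral).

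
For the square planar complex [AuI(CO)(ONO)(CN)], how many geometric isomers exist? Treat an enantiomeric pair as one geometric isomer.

3

The distinct arrangements are (3 in all): (CN/I trans, CO/ONO trans); (CN/ONO trans, CO/I trans); (CN/CO trans, I/ONO trans).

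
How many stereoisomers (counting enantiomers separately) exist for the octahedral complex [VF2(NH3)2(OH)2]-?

An octahedron has six vertices in three trans pairs; every non-trans pair is cis.
Working through the distinct placements yields 5 geometric isomers: F trans, NH3 trans, OH trans; F trans, NH3 cis, OH cis; F cis, NH3 cis, OH trans; F cis, NH3 cis, OH cis (chiral); F cis, NH3 trans, OH cis.
One of these lacks any improper symmetry element and so occurs as an enantiomeric pair, giving 5 + 1 = 6 stereoisomers in total.

6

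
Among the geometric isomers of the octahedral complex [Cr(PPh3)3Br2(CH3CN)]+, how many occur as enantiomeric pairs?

An octahedron has six vertices in three trans pairs; every non-trans pair is cis.
Systematic placement gives 3 geometric isomers: PPh3 mer, Br trans; PPh3 mer, Br cis; PPh3 fac, Br cis.
Each arrangement has an internal mirror plane or centre of symmetry, so none is chiral.

0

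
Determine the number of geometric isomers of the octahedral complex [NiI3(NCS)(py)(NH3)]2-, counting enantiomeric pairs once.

There are 4 geometric isomers: I mer (3 arrangements); I fac (chiral).

4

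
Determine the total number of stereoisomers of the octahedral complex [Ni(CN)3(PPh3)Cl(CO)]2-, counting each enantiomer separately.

In an octahedral complex each vertex has one trans partner and four cis neighbours.
The distinct arrangements are (4 in all): CN mer (3 arrangements); CN fac (chiral).
One of these lacks any improper symmetry element and so occurs as an enantiomeric pair, giving 4 + 1 = 5 stereoisomers in total.

5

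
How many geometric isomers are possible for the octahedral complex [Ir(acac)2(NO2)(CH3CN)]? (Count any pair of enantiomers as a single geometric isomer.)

Each acac is bidentate and must span two cis positions.
The distinct arrangements are (2 in all): NO2 and CH3CN mutually trans; NO2 and CH3CN mutually cis (chiral).

2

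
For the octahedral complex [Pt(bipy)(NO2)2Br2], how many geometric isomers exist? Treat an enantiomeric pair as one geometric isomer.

3

The six octahedral sites form three mutually perpendicular trans pairs.
Each bipy is bidentate and must span two cis positions.
Systematic placement gives 3 geometric isomers: NO2 cis, Br trans; NO2 cis, Br cis (chiral); NO2 trans, Br cis.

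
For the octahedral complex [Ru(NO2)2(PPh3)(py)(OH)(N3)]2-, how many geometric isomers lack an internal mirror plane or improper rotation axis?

6

In an octahedral complex each vertex has one trans partner and four cis neighbours.
Placing the ligands in turn and identifying arrangements related by rotation or reflection leaves 9 distinct geometric isomers.
Of these, 6 lack any improper symmetry element and so occur as enantiomeric pairs, giving 9 + 6 = 15 stereoisomers in total.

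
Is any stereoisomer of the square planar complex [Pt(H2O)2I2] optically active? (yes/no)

In a square planar complex each vertex has one trans partner and two cis neighbours.
Systematic placement gives 2 geometric isomers: H2O cis; H2O trans.
Each arrangement has an internal mirror plane or centre of symmetry, so none is chiral.

no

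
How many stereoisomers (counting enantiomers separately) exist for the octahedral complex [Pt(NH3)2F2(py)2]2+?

The distinct arrangements are (5 in all): NH3 trans, F trans, py trans; NH3 cis, F trans, py cis; NH3 cis, F cis, py trans; NH3 cis, F cis, py cis (chiral); NH3 trans, F cis, py cis.
One of these lacks any improper symmetry element and so occurs as an enantiomeric pair, giving 5 + 1 = 6 stereoisomers in total.

6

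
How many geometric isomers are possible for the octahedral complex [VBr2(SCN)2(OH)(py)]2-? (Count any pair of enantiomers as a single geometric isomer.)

In an octahedral complex each vertex has one trans partner and four cis neighbours.
Working through the distinct placements yields 6 geometric isomers: Br trans, SCN cis; Br trans, SCN trans; Br cis, SCN cis (3 arrangements, 2 chiral); Br cis, SCN trans.

6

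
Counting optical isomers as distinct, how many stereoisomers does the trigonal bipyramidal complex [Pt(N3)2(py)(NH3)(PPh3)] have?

Exhaustive case analysis gives 7 geometric isomers.
Of these, 3 lack any improper symmetry element and so occur as enantiomeric pairs, giving 7 + 3 = 10 stereoisomers in total.

10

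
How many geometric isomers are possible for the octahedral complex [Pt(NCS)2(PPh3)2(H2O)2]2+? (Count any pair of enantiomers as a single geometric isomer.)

5

The six octahedral sites form three mutually perpendicular trans pairs.
The distinct arrangements are (5 in all): NCS trans, PPh3 trans, H2O trans; NCS cis, PPh3 cis, H2O trans; NCS cis, PPh3 trans, H2O cis; NCS cis, PPh3 cis, H2O cis (chiral); NCS trans, PPh3 cis, H2O cis.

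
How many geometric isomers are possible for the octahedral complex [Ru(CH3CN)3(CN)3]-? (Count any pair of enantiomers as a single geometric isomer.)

The six octahedral sites form three mutually perpendicular trans pairs.
The distinct arrangements are (2 in all): CH3CN mer; CH3CN fac.

2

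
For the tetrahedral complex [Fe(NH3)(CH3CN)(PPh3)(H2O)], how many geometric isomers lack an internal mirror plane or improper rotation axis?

1

In a tetrahedral complex all four positions are equivalent and every pair of ligands is adjacent — there is no cis/trans distinction.
Only one geometric arrangement is possible; it has no improper symmetry element, so it exists as a pair of enantiomers (2 stereoisomers).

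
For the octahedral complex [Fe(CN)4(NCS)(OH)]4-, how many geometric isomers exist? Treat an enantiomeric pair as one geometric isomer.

Systematic placement gives 2 geometric isomers: NCS and OH mutually trans; NCS and OH mutually cis.

2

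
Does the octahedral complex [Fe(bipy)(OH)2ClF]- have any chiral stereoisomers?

yes

An octahedron has six vertices in three trans pairs; every non-trans pair is cis.
Each bipy is bidentate and must span two cis positions.
There are 4 geometric isomers: OH cis (3 arrangements, 2 chiral); OH trans.
Of these, 2 lack any improper symmetry element and so occur as enantiomeric pairs, giving 4 + 2 = 6 stereoisomers in total.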